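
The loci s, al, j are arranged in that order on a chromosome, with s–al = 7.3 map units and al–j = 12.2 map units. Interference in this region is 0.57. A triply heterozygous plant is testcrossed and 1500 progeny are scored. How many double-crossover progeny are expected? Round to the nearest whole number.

6

Map distances give recombination frequencies of 0.073 and 0.122 for the two intervals.
With interference 0.57 (so coincidence = 0.43), expected double-crossover frequency = 0.073 × 0.122 × 0.43 = 0.00383.
Expected number = 0.00383 × 1500 = 5.74 ≈ 6.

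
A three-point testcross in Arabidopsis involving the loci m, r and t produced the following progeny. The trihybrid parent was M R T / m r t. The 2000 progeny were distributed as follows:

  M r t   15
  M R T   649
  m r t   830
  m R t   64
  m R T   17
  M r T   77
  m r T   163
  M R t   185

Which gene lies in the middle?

m

The two rarest classes, m R T and M r t, are the double crossovers. Comparing them with the parentals, only the m allele has switched, so m is the middle locus and the order is r – m – t.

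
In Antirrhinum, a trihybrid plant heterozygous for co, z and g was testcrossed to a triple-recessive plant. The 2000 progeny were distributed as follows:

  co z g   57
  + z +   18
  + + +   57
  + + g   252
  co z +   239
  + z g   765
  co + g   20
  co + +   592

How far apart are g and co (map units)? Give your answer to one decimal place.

7.6 map units

The two most frequent reciprocal classes, + z g and co + +, are the parental types, so the F1 was + z g / co + +.
The two rarest classes, + z + and co + g, are the double crossovers. Comparing them with the parentals, only the g allele has switched, so g is the middle locus and the order is z – g – co.
Crossovers in the g–co interval produce the single-crossover classes co z g and + + + (57 + 57 = 114) plus the double crossovers (38).
RF(g–co) = (114 + 38) / 2000 = 152/2000 = 0.0760 → 7.6 map units.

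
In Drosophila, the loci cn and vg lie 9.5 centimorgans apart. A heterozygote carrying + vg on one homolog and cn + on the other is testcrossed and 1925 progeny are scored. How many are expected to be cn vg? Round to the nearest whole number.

91

A map distance of 9.5 centimorgans corresponds to a recombination frequency of 0.095.
The F1 is + vg / cn +, so cn vg is a recombinant gamete class with expected frequency r/2 = 0.095/2 = 0.0475.
Expected number = 0.0475 × 1925 = 91.44 ≈ 91.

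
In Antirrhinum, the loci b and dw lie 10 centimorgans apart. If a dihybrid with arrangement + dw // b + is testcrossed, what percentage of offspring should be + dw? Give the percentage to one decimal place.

A map distance of 10 centimorgans corresponds to a recombination frequency of 0.100.
The F1 is + dw / b +, so + dw is a parental gamete class with expected frequency (1 − r)/2 = 0.900/2 = 0.4500.
That is 0.4500 = 45.0% of the progeny.

45.0%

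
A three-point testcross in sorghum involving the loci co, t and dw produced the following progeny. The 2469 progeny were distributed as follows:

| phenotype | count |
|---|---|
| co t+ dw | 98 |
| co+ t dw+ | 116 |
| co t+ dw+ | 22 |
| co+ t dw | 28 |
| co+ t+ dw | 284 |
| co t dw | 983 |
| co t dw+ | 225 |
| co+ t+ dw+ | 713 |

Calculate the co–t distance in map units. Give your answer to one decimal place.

10.7 map units

The two most frequent reciprocal classes, co t dw and co+ t+ dw+, are the parental types, so the F1 was co t dw / co+ t+ dw+.
The two rarest classes, co+ t dw and co t+ dw+, are the double crossovers. Comparing them with the parentals, only the co allele has switched, so co is the middle locus and the order is t – co – dw.
Crossovers in the t–co interval produce the single-crossover classes co t+ dw and co+ t dw+ (98 + 116 = 214) plus the double crossovers (50).
RF(t–co) = (214 + 50) / 2469 = 264/2469 = 0.1069 → 10.7 map units.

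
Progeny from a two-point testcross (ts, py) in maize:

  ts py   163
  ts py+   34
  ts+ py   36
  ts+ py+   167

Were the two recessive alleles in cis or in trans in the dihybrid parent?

The two most frequent classes are ts+ py+ (167) and ts py (163); these are the parental (non-recombinant) types.
So the F1 carried ts+ py+ on one chromosome and ts py on the other — the recessive alleles are on the same chromosome (cis / coupling).

cis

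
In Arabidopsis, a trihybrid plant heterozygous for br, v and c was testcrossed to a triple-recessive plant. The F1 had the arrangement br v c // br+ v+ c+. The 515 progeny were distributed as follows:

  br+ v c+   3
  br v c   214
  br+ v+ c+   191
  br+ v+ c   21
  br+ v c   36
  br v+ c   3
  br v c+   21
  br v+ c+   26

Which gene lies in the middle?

v

The two rarest classes, br v+ c and br+ v c+, are the double crossovers. Comparing them with the parentals, only the v allele has switched, so v is the middle locus and the order is c – v – br.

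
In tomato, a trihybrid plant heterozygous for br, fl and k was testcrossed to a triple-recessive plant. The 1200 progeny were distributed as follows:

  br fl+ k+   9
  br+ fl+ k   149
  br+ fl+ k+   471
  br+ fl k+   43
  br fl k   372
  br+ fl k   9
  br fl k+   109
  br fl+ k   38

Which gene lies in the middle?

The two most frequent reciprocal classes, br fl k and br+ fl+ k+, are the parental types, so the F1 was br fl k / br+ fl+ k+.
The two rarest classes, br+ fl k and br fl+ k+, are the double crossovers. Comparing them with the parentals, only the br allele has switched, so br is the middle locus and the order is k – br – fl.

br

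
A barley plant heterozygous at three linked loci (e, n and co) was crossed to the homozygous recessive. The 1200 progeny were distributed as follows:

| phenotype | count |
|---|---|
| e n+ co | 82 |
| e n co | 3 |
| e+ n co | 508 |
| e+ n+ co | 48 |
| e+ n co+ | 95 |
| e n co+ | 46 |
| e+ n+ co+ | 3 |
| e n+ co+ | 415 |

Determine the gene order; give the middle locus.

e

The two most frequent reciprocal classes, e+ n co and e n+ co+, are the parental types, so the F1 was e+ n co / e n+ co+.
The two rarest classes, e n co and e+ n+ co+, are the double crossovers. Comparing them with the parentals, only the e allele has switched, so e is the middle locus and the order is co – e – n.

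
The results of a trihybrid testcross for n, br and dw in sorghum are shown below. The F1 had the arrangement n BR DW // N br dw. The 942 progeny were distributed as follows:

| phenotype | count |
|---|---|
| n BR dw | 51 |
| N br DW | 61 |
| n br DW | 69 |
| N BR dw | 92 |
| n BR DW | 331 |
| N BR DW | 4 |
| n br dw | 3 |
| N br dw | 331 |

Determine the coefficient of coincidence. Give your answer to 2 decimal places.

0.33

The two rarest classes, N BR DW and n br dw, are the double crossovers. Comparing them with the parentals, only the n allele has switched, so n is the middle locus and the order is br – n – dw.
br–n: (161 + 7)/942 = 0.1783; n–dw: (112 + 7)/942 = 0.1263.
Expected DCO frequency = 0.1783 × 0.1263 ≈ 0.02252; observed = 7/942 ≈ 0.00743.
Coefficient of coincidence = 0.00743/0.02252 ≈ 0.33.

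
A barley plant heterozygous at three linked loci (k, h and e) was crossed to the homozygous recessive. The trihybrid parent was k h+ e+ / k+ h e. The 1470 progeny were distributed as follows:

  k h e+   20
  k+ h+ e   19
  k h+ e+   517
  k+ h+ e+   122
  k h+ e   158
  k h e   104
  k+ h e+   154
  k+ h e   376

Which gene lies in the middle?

h

The two rarest classes, k h e+ and k+ h+ e, are the double crossovers. Comparing them with the parentals, only the h allele has switched, so h is the middle locus and the order is k – h – e.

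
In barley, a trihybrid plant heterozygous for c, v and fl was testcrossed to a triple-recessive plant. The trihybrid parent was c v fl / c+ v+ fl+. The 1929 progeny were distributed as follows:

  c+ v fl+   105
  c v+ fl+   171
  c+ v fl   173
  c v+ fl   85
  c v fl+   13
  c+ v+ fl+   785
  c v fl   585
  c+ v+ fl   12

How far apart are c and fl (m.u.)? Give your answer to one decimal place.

The two rarest classes, c v fl+ and c+ v+ fl, are the double crossovers. Comparing them with the parentals, only the fl allele has switched, so fl is the middle locus and the order is c – fl – v.
Crossovers in the c–fl interval produce the single-crossover classes c+ v fl and c v+ fl+ (173 + 171 = 344) plus the double crossovers (25).
RF(c–fl) = (344 + 25) / 1929 = 369/1929 = 0.1913 → 19.1 m.u.

19.1 m.u.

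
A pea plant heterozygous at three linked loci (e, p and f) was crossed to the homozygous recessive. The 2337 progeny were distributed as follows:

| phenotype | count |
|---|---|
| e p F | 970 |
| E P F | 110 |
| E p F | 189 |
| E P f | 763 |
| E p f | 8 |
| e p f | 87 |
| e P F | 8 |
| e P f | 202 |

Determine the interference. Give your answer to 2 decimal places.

0.57

The two most frequent reciprocal classes, E P f and e p F, are the parental types, so the F1 was E P f / e p F.
The two rarest classes, E p f and e P F, are the double crossovers. Comparing them with the parentals, only the p allele has switched, so p is the middle locus and the order is f – p – e.
f–p: (197 + 16)/2337 = 0.0911; p–e: (391 + 16)/2337 = 0.1742.
Expected DCO frequency = 0.0911 × 0.1742 ≈ 0.01587; observed = 16/2337 ≈ 0.00685.
Coefficient of coincidence = 0.00685/0.01587 ≈ 0.43; interference = 1 − 0.43 = 0.57.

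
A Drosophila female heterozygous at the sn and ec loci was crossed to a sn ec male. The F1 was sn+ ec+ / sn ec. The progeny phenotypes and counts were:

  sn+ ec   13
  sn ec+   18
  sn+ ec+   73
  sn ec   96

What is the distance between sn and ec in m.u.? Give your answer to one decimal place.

The recombinant classes are sn+ ec and sn ec+: 13 + 18 = 31.
Recombination frequency = 31/200 = 0.1550 ≈ 15.5%, i.e. 15.5 m.u.

15.5 m.u.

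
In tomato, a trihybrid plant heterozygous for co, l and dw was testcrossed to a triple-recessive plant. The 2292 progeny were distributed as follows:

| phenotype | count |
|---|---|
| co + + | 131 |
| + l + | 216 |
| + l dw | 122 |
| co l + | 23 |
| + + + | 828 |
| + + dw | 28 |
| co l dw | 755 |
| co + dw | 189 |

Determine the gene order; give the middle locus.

The two most frequent reciprocal classes, co l dw and + + +, are the parental types, so the F1 was co l dw / + + +.
The two rarest classes, co l + and + + dw, are the double crossovers. Comparing them with the parentals, only the dw allele has switched, so dw is the middle locus and the order is l – dw – co.

dw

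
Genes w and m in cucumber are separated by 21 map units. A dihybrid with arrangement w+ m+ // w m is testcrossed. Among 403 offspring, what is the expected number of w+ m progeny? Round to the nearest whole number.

42

A map distance of 21 map units corresponds to a recombination frequency of 0.210.
The F1 is w+ m+ / w m, so w+ m is a recombinant gamete class with expected frequency r/2 = 0.210/2 = 0.1050.
Expected number = 0.1050 × 403 = 42.31 ≈ 42.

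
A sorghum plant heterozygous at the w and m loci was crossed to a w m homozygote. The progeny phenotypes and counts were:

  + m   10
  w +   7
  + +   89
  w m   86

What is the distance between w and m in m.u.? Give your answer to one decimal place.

8.9 m.u.

The two most frequent classes, + + (89) and w m (86), are the parental types, so the F1 was + + / w m.
The recombinant classes are + m and w +: 10 + 7 = 17.
Recombination frequency = 17/192 = 0.0885 ≈ 8.9%, i.e. 8.9 m.u.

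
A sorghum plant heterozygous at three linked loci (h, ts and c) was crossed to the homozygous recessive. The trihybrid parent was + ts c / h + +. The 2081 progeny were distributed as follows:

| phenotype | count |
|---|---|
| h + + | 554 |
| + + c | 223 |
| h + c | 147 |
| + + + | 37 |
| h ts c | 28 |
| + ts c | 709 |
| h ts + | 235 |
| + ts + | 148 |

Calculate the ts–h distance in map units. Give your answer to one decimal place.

25.1 map units

The two rarest classes, h ts c and + + +, are the double crossovers. Comparing them with the parentals, only the h allele has switched, so h is the middle locus and the order is c – h – ts.
Crossovers in the h–ts interval produce the single-crossover classes + + c and h ts + (223 + 235 = 458) plus the double crossovers (65).
RF(h–ts) = (458 + 65) / 2081 = 523/2081 = 0.2513 → 25.1 map units.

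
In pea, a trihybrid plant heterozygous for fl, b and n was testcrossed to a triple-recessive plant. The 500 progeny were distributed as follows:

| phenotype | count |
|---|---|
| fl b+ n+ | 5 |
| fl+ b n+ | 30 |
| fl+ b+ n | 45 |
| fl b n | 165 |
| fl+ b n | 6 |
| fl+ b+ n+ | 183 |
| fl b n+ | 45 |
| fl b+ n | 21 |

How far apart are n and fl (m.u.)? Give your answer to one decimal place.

The two most frequent reciprocal classes, fl+ b+ n+ and fl b n, are the parental types, so the F1 was fl+ b+ n+ / fl b n.
The two rarest classes, fl b+ n+ and fl+ b n, are the double crossovers. Comparing them with the parentals, only the fl allele has switched, so fl is the middle locus and the order is n – fl – b.
Crossovers in the n–fl interval produce the single-crossover classes fl+ b+ n and fl b n+ (45 + 45 = 90) plus the double crossovers (11).
RF(n–fl) = (90 + 11) / 500 = 101/500 = 0.2020 → 20.2 m.u.

20.2 m.u.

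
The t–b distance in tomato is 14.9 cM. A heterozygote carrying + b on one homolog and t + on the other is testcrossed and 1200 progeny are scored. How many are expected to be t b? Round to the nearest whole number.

A map distance of 14.9 cM corresponds to a recombination frequency of 0.149.
The F1 is + b / t +, so t b is a recombinant gamete class with expected frequency r/2 = 0.149/2 = 0.0745.
Expected number = 0.0745 × 1200 = 89.40 ≈ 89.

89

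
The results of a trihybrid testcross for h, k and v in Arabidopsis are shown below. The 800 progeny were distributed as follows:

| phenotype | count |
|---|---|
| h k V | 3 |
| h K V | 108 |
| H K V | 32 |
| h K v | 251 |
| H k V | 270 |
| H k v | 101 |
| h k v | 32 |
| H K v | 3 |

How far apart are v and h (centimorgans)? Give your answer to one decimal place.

26.9 centimorgans

The two most frequent reciprocal classes, H k V and h K v, are the parental types, so the F1 was H k V / h K v.
The two rarest classes, h k V and H K v, are the double crossovers. Comparing them with the parentals, only the h allele has switched, so h is the middle locus and the order is v – h – k.
Crossovers in the v–h interval produce the single-crossover classes H k v and h K V (101 + 108 = 209) plus the double crossovers (6).
RF(v–h) = (209 + 6) / 800 = 215/800 = 0.2687 → 26.9 centimorgans.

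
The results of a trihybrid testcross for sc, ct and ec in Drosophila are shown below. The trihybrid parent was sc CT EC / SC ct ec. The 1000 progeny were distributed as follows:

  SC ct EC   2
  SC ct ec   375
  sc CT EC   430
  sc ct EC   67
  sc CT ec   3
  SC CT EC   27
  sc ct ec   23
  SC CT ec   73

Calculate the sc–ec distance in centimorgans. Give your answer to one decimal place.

The two rarest classes, sc CT ec and SC ct EC, are the double crossovers. Comparing them with the parentals, only the ec allele has switched, so ec is the middle locus and the order is sc – ec – ct.
Crossovers in the sc–ec interval produce the single-crossover classes SC CT EC and sc ct ec (27 + 23 = 50) plus the double crossovers (5).
RF(sc–ec) = (50 + 5) / 1000 = 55/1000 = 0.0550 → 5.5 centimorgans.

5.5 centimorgans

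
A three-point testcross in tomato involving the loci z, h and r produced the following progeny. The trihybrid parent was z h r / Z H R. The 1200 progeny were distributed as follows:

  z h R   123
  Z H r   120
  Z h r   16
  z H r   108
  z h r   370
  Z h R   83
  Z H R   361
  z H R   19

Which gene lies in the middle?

The two rarest classes, Z h r and z H R, are the double crossovers. Comparing them with the parentals, only the z allele has switched, so z is the middle locus and the order is h – z – r.

z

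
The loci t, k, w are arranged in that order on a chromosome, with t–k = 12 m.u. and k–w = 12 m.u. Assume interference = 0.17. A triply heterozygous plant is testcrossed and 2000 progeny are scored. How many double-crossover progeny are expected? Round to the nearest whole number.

24

Map distances give recombination frequencies of 0.120 and 0.120 for the two intervals.
With interference 0.17 (so coincidence = 0.83), expected double-crossover frequency = 0.120 × 0.120 × 0.83 = 0.01195.
Expected number = 0.01195 × 2000 = 23.90 ≈ 24.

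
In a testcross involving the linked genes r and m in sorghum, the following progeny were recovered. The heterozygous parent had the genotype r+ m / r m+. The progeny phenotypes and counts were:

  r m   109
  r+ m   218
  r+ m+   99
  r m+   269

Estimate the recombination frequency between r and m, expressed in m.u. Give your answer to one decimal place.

The recombinant classes are r+ m+ and r m: 99 + 109 = 208.
Recombination frequency = 208/695 = 0.2993 ≈ 29.9%, i.e. 29.9 m.u.

29.9 m.u.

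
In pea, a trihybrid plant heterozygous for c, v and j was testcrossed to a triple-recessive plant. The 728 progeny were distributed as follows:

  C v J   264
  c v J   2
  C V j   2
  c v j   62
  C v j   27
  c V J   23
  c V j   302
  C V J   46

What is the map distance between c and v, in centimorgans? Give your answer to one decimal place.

The two most frequent reciprocal classes, C v J and c V j, are the parental types, so the F1 was C v J / c V j.
The two rarest classes, c v J and C V j, are the double crossovers. Comparing them with the parentals, only the c allele has switched, so c is the middle locus and the order is v – c – j.
Crossovers in the v–c interval produce the single-crossover classes C V J and c v j (46 + 62 = 108) plus the double crossovers (4).
RF(v–c) = (108 + 4) / 728 = 112/728 = 0.1538 → 15.4 centimorgans.

15.4 centimorgans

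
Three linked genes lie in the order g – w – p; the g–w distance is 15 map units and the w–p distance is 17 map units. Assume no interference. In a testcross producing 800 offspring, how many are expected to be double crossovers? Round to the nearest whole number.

20

Map distances give recombination frequencies of 0.150 and 0.170 for the two intervals.
With no interference, expected double-crossover frequency = 0.150 × 0.170 = 0.02550.
Expected number = 0.02550 × 800 = 20.40 ≈ 20.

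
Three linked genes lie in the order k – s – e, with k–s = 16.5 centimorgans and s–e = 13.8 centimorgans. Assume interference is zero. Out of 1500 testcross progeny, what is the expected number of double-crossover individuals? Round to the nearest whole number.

34

Map distances give recombination frequencies of 0.165 and 0.138 for the two intervals.
With no interference, expected double-crossover frequency = 0.165 × 0.138 = 0.02277.
Expected number = 0.02277 × 1500 = 34.16 ≈ 34.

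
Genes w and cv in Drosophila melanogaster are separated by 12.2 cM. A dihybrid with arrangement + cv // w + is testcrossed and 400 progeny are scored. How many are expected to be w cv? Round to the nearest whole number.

24

A map distance of 12.2 cM corresponds to a recombination frequency of 0.122.
The F1 is + cv / w +, so w cv is a recombinant gamete class with expected frequency r/2 = 0.122/2 = 0.0610.
Expected number = 0.0610 × 400 = 24.40 ≈ 24.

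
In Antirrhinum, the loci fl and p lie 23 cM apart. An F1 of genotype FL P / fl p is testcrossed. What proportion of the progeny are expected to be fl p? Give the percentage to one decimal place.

A map distance of 23 cM corresponds to a recombination frequency of 0.230.
The F1 is FL P / fl p, so fl p is a parental gamete class with expected frequency (1 − r)/2 = 0.770/2 = 0.3850.
That is 0.3850 = 38.5% of the progeny.

38.5%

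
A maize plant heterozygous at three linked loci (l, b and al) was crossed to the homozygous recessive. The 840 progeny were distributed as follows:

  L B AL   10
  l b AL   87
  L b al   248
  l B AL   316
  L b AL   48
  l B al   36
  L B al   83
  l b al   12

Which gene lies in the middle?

The two most frequent reciprocal classes, L b al and l B AL, are the parental types, so the F1 was L b al / l B AL.
The two rarest classes, l b al and L B AL, are the double crossovers. Comparing them with the parentals, only the l allele has switched, so l is the middle locus and the order is al – l – b.

l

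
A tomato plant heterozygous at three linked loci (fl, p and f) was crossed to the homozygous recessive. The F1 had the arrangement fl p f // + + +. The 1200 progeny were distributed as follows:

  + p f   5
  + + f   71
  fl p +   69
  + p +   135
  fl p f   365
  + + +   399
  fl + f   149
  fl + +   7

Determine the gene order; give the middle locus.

fl

The two rarest classes, + p f and fl + +, are the double crossovers. Comparing them with the parentals, only the fl allele has switched, so fl is the middle locus and the order is f – fl – p.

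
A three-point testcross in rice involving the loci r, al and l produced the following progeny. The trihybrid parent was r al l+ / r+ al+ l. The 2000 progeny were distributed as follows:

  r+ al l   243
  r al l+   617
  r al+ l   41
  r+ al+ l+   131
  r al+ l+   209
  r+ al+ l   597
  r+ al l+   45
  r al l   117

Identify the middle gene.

r

The two rarest classes, r+ al l+ and r al+ l, are the double crossovers. Comparing them with the parentals, only the r allele has switched, so r is the middle locus and the order is l – r – al.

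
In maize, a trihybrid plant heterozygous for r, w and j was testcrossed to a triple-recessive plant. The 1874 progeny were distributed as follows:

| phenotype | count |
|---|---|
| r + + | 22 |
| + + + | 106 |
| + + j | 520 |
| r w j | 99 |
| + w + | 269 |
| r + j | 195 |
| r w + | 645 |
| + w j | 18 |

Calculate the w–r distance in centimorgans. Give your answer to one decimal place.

26.9 centimorgans

The two most frequent reciprocal classes, r w + and + + j, are the parental types, so the F1 was r w + / + + j.
The two rarest classes, r + + and + w j, are the double crossovers. Comparing them with the parentals, only the w allele has switched, so w is the middle locus and the order is j – w – r.
Crossovers in the w–r interval produce the single-crossover classes + w + and r + j (269 + 195 = 464) plus the double crossovers (40).
RF(w–r) = (464 + 40) / 1874 = 504/1874 = 0.2689 → 26.9 centimorgans.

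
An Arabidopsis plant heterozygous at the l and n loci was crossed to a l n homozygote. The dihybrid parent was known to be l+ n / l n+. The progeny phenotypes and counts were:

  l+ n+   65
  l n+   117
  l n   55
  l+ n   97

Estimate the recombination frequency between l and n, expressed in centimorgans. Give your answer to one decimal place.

The recombinant classes are l+ n+ and l n: 65 + 55 = 120.
Recombination frequency = 120/334 = 0.3593 ≈ 35.9%, i.e. 35.9 centimorgans.

35.9 centimorgans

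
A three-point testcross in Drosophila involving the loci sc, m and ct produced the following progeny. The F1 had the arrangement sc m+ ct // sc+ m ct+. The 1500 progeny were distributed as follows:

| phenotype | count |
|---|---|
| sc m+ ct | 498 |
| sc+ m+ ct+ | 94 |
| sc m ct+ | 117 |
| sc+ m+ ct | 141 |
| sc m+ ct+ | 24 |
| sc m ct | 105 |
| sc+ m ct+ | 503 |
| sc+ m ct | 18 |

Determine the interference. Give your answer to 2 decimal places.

0.13

The two rarest classes, sc m+ ct+ and sc+ m ct, are the double crossovers. Comparing them with the parentals, only the ct allele has switched, so ct is the middle locus and the order is sc – ct – m.
sc–ct: (258 + 42)/1500 = 0.2000; ct–m: (199 + 42)/1500 = 0.1607.
Expected DCO frequency = 0.2000 × 0.1607 ≈ 0.03214; observed = 42/1500 ≈ 0.02800.
Coefficient of coincidence = 0.02800/0.03214 ≈ 0.87; interference = 1 − 0.87 = 0.13.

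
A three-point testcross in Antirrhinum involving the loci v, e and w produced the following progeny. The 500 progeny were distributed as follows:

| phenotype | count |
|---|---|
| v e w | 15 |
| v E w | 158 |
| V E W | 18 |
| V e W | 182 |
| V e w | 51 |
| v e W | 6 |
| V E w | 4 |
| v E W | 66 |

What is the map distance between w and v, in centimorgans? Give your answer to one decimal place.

25.4 centimorgans

The two most frequent reciprocal classes, v E w and V e W, are the parental types, so the F1 was v E w / V e W.
The two rarest classes, V E w and v e W, are the double crossovers. Comparing them with the parentals, only the v allele has switched, so v is the middle locus and the order is e – v – w.
Crossovers in the v–w interval produce the single-crossover classes v E W and V e w (66 + 51 = 117) plus the double crossovers (10).
RF(v–w) = (117 + 10) / 500 = 127/500 = 0.2540 → 25.4 centimorgans.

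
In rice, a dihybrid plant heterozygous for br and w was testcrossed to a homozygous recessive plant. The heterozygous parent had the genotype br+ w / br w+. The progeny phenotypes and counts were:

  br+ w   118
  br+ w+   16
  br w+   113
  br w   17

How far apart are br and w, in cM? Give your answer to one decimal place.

12.5 cM

The recombinant classes are br+ w+ and br w: 16 + 17 = 33.
Recombination frequency = 33/264 = 0.1250 ≈ 12.5%, i.e. 12.5 cM.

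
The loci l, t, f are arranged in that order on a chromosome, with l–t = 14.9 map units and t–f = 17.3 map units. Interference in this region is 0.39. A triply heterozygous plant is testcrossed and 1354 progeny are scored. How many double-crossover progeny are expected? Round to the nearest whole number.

21

Map distances give recombination frequencies of 0.149 and 0.173 for the two intervals.
With interference 0.39 (so coincidence = 0.61), expected double-crossover frequency = 0.149 × 0.173 × 0.61 = 0.01572.
Expected number = 0.01572 × 1354 = 21.29 ≈ 21.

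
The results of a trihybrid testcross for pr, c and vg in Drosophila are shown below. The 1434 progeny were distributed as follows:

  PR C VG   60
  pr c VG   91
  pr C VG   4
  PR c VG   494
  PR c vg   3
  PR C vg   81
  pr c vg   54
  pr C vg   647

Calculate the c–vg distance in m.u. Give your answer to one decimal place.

The two most frequent reciprocal classes, pr C vg and PR c VG, are the parental types, so the F1 was pr C vg / PR c VG.
The two rarest classes, pr C VG and PR c vg, are the double crossovers. Comparing them with the parentals, only the vg allele has switched, so vg is the middle locus and the order is c – vg – pr.
Crossovers in the c–vg interval produce the single-crossover classes pr c vg and PR C VG (54 + 60 = 114) plus the double crossovers (7).
RF(c–vg) = (114 + 7) / 1434 = 121/1434 = 0.0844 → 8.4 m.u.

8.4 m.u.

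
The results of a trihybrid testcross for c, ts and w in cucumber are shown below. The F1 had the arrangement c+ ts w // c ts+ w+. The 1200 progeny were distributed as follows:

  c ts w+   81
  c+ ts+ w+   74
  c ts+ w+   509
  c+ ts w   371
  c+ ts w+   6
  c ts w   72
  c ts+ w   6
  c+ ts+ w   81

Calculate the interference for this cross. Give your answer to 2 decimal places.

0.48

The two rarest classes, c+ ts w+ and c ts+ w, are the double crossovers. Comparing them with the parentals, only the w allele has switched, so w is the middle locus and the order is c – w – ts.
c–w: (146 + 12)/1200 = 0.1317; w–ts: (162 + 12)/1200 = 0.1450.
Expected DCO frequency = 0.1317 × 0.1450 ≈ 0.01910; observed = 12/1200 ≈ 0.01000.
Coefficient of coincidence = 0.01000/0.01910 ≈ 0.52; interference = 1 − 0.52 = 0.48.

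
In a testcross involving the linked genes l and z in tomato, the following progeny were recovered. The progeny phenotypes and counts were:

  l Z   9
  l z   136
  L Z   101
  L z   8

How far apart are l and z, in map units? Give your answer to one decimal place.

The two most frequent classes, L Z (101) and l z (136), are the parental types, so the F1 was L Z / l z.
The recombinant classes are L z and l Z: 8 + 9 = 17.
Recombination frequency = 17/254 = 0.0669 ≈ 6.7%, i.e. 6.7 map units.

6.7 map units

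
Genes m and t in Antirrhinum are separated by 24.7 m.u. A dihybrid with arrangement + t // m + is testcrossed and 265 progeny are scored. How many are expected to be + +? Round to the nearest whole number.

A map distance of 24.7 m.u. corresponds to a recombination frequency of 0.247.
The F1 is + t / m +, so + + is a recombinant gamete class with expected frequency r/2 = 0.247/2 = 0.1235.
Expected number = 0.1235 × 265 = 32.73 ≈ 33.

33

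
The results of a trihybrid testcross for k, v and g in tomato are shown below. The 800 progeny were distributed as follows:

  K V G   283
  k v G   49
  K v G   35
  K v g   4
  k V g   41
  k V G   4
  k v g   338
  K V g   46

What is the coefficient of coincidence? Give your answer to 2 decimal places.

0.74

The two most frequent reciprocal classes, k v g and K V G, are the parental types, so the F1 was k v g / K V G.
The two rarest classes, K v g and k V G, are the double crossovers. Comparing them with the parentals, only the k allele has switched, so k is the middle locus and the order is v – k – g.
v–k: (76 + 8)/800 = 0.1050; k–g: (95 + 8)/800 = 0.1288.
Expected DCO frequency = 0.1050 × 0.1288 ≈ 0.01352; observed = 8/800 ≈ 0.01000.
Coefficient of coincidence = 0.01000/0.01352 ≈ 0.74.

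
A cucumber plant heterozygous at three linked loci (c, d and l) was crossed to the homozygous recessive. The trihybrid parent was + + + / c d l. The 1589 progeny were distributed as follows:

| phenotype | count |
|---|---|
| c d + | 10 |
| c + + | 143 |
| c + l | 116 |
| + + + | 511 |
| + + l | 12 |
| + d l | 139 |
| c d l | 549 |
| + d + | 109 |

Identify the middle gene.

l

The two rarest classes, + + l and c d +, are the double crossovers. Comparing them with the parentals, only the l allele has switched, so l is the middle locus and the order is d – l – c.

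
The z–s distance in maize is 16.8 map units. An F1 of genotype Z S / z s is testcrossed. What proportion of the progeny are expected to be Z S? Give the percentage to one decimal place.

A map distance of 16.8 map units corresponds to a recombination frequency of 0.168.
The F1 is Z S / z s, so Z S is a parental gamete class with expected frequency (1 − r)/2 = 0.832/2 = 0.4160.
That is 0.4160 = 41.6% of the progeny.

41.6%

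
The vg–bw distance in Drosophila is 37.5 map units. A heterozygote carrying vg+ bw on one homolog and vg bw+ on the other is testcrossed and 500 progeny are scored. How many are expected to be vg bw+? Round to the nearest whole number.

156

A map distance of 37.5 map units corresponds to a recombination frequency of 0.375.
The F1 is vg+ bw / vg bw+, so vg bw+ is a parental gamete class with expected frequency (1 − r)/2 = 0.625/2 = 0.3125.
Expected number = 0.3125 × 500 = 156.25 ≈ 156.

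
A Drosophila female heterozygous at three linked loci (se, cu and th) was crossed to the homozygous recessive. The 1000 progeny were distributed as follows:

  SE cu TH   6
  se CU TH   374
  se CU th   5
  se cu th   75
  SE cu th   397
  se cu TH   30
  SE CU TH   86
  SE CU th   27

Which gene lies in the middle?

The two most frequent reciprocal classes, se CU TH and SE cu th, are the parental types, so the F1 was se CU TH / SE cu th.
The two rarest classes, se CU th and SE cu TH, are the double crossovers. Comparing them with the parentals, only the th allele has switched, so th is the middle locus and the order is se – th – cu.

th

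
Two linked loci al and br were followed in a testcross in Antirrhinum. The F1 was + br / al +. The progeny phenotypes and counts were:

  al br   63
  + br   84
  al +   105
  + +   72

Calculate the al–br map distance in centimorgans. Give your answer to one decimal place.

The recombinant classes are + + and al br: 72 + 63 = 135.
Recombination frequency = 135/324 = 0.4167 ≈ 41.7%, i.e. 41.7 centimorgans.

41.7 centimorgans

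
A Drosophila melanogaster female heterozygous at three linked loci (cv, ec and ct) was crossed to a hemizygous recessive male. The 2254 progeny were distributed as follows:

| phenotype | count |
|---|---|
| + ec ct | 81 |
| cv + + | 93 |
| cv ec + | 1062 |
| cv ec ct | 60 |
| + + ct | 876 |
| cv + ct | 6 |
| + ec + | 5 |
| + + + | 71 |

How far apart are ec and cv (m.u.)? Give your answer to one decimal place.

8.2 m.u.

The two most frequent reciprocal classes, cv ec + and + + ct, are the parental types, so the F1 was cv ec + / + + ct.
The two rarest classes, + ec + and cv + ct, are the double crossovers. Comparing them with the parentals, only the cv allele has switched, so cv is the middle locus and the order is ec – cv – ct.
Crossovers in the ec–cv interval produce the single-crossover classes cv + + and + ec ct (93 + 81 = 174) plus the double crossovers (11).
RF(ec–cv) = (174 + 11) / 2254 = 185/2254 = 0.0821 → 8.2 m.u.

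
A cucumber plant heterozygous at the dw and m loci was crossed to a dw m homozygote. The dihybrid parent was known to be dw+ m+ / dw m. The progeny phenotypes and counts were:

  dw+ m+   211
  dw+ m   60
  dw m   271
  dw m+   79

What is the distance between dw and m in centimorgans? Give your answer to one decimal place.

22.4 centimorgans

The recombinant classes are dw+ m and dw m+: 60 + 79 = 139.
Recombination frequency = 139/621 = 0.2238 ≈ 22.4%, i.e. 22.4 centimorgans.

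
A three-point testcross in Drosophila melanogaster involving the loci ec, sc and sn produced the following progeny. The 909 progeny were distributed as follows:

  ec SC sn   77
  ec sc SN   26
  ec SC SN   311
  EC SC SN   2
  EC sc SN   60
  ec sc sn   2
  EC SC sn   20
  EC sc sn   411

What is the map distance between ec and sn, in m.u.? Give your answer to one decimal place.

15.5 m.u.

The two most frequent reciprocal classes, EC sc sn and ec SC SN, are the parental types, so the F1 was EC sc sn / ec SC SN.
The two rarest classes, ec sc sn and EC SC SN, are the double crossovers. Comparing them with the parentals, only the ec allele has switched, so ec is the middle locus and the order is sc – ec – sn.
Crossovers in the ec–sn interval produce the single-crossover classes EC sc SN and ec SC sn (60 + 77 = 137) plus the double crossovers (4).
RF(ec–sn) = (137 + 4) / 909 = 141/909 = 0.1551 → 15.5 m.u.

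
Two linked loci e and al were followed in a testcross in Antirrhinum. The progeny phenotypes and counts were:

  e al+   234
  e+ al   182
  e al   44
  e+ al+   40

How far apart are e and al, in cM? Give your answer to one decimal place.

16.8 cM

The two most frequent classes, e+ al (182) and e al+ (234), are the parental types, so the F1 was e+ al / e al+.
The recombinant classes are e+ al+ and e al: 40 + 44 = 84.
Recombination frequency = 84/500 = 0.1680 ≈ 16.8%, i.e. 16.8 cM.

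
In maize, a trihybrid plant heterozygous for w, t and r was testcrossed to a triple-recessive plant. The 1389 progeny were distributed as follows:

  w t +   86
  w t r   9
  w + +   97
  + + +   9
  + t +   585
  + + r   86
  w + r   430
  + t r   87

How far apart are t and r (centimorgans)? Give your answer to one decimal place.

The two most frequent reciprocal classes, + t + and w + r, are the parental types, so the F1 was + t + / w + r.
The two rarest classes, + + + and w t r, are the double crossovers. Comparing them with the parentals, only the t allele has switched, so t is the middle locus and the order is r – t – w.
Crossovers in the r–t interval produce the single-crossover classes + t r and w + + (87 + 97 = 184) plus the double crossovers (18).
RF(r–t) = (184 + 18) / 1389 = 202/1389 = 0.1454 → 14.5 centimorgans.

14.5 centimorgans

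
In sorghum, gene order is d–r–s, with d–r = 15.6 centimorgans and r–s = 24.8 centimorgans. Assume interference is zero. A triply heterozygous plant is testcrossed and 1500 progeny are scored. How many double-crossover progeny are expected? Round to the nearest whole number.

Map distances give recombination frequencies of 0.156 and 0.248 for the two intervals.
With no interference, expected double-crossover frequency = 0.156 × 0.248 = 0.03869.
Expected number = 0.03869 × 1500 = 58.03 ≈ 58.

58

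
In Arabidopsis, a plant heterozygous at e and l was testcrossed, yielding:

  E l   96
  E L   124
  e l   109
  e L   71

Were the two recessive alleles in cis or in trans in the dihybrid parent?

cis

The two most frequent classes are E L (124) and e l (109); these are the parental (non-recombinant) types.
So the F1 carried E L on one chromosome and e l on the other — the recessive alleles are on the same chromosome (cis / coupling).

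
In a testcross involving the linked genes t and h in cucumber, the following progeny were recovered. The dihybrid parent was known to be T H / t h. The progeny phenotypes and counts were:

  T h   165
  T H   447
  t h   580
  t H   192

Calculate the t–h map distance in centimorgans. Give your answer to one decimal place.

The recombinant classes are T h and t H: 165 + 192 = 357.
Recombination frequency = 357/1384 = 0.2579 ≈ 25.8%, i.e. 25.8 centimorgans.

25.8 centimorgans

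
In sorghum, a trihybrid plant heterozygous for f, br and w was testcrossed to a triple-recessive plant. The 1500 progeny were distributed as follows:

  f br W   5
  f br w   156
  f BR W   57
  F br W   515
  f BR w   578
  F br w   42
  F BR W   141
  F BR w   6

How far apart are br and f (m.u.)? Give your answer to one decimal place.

20.5 m.u.

The two most frequent reciprocal classes, F br W and f BR w, are the parental types, so the F1 was F br W / f BR w.
The two rarest classes, f br W and F BR w, are the double crossovers. Comparing them with the parentals, only the f allele has switched, so f is the middle locus and the order is br – f – w.
Crossovers in the br–f interval produce the single-crossover classes F BR W and f br w (141 + 156 = 297) plus the double crossovers (11).
RF(br–f) = (297 + 11) / 1500 = 308/1500 = 0.2053 → 20.5 m.u.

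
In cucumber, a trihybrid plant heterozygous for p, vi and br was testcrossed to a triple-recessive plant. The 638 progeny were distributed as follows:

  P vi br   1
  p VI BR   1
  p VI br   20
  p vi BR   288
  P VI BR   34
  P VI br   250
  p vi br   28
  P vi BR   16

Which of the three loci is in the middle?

The two most frequent reciprocal classes, p vi BR and P VI br, are the parental types, so the F1 was p vi BR / P VI br.
The two rarest classes, p VI BR and P vi br, are the double crossovers. Comparing them with the parentals, only the vi allele has switched, so vi is the middle locus and the order is br – vi – p.

vi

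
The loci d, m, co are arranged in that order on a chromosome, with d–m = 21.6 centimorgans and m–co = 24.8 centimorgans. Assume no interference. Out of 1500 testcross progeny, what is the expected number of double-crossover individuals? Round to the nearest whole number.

Map distances give recombination frequencies of 0.216 and 0.248 for the two intervals.
With no interference, expected double-crossover frequency = 0.216 × 0.248 = 0.05357.
Expected number = 0.05357 × 1500 = 80.35 ≈ 80.

80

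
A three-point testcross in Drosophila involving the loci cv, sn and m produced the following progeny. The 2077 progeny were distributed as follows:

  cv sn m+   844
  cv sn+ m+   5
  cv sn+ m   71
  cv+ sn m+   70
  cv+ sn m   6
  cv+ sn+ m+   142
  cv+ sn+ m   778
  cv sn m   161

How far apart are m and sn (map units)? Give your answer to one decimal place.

15.1 map units

The two most frequent reciprocal classes, cv sn m+ and cv+ sn+ m, are the parental types, so the F1 was cv sn m+ / cv+ sn+ m.
The two rarest classes, cv sn+ m+ and cv+ sn m, are the double crossovers. Comparing them with the parentals, only the sn allele has switched, so sn is the middle locus and the order is cv – sn – m.
Crossovers in the sn–m interval produce the single-crossover classes cv sn m and cv+ sn+ m+ (161 + 142 = 303) plus the double crossovers (11).
RF(sn–m) = (303 + 11) / 2077 = 314/2077 = 0.1512 → 15.1 map units.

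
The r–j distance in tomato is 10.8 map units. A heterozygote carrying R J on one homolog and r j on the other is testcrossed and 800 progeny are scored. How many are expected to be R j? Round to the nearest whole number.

A map distance of 10.8 map units corresponds to a recombination frequency of 0.108.
The F1 is R J / r j, so R j is a recombinant gamete class with expected frequency r/2 = 0.108/2 = 0.0540.
Expected number = 0.0540 × 800 = 43.20 ≈ 43.

43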